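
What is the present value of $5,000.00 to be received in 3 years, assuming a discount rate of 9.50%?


Present value formula: PV = FV / (1 + r)^t
PV = $5,000.00 / (1 + 0.095)^3
PV = $5,000.00 / 1.312932
PV = $3,808.27

PV = FV / (1 + r)^t = $3,808.27


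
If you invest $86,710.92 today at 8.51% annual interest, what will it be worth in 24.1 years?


Future value formula: FV = PV × (1 + r)^t
FV = $86,710.92 × (1 + 0.0851)^24.1
FV = $86,710.92 × 7.158488
FV = $620,719.08

FV = PV × (1 + r)^t = $620,719.08


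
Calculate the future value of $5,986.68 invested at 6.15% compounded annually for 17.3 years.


Compound interest formula: A = P(1 + r/n)^(nt)
A = $5,986.68 × (1 + 0.0615/1)^(1 × 17.3)
Growth factor: (1 + 0.0615/1)^17.3 = 2.808122
A = $5,986.68 × 2.808122
A = $16,811.33

A = P(1 + r/n)^(nt) = $16,811.33


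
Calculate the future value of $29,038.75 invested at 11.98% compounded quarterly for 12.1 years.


Compound interest formula: A = P(1 + r/n)^(nt)
A = $29,038.75 × (1 + 0.1198/4)^(4 × 12.1)
Growth factor: (1 + 0.1198/4)^48.4 = 4.1715867
A = $29,038.75 × 4.1715867
A = $121,137.66

A = P(1 + r/n)^(nt) = $121,137.66


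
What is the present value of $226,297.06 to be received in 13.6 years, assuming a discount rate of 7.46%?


Present value formula: PV = FV / (1 + r)^t
PV = $226,297.06 / (1 + 0.0746)^13.6
PV = $226,297.06 / 2.6604615
PV = $85,059.33

PV = FV / (1 + r)^t = $85,059.33


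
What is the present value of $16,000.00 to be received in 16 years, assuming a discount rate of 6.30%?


Present value formula: PV = FV / (1 + r)^t
PV = $16,000.00 / (1 + 0.063)^16
PV = $16,000.00 / 2.657861
PV = $6,019.88

PV = FV / (1 + r)^t = $6,019.88


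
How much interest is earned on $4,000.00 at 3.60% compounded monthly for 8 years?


Compound interest earned = final amount − principal.
A = P(1 + r/n)^(nt) = $4,000.00 × (1 + 0.036/12)^(12 × 8) = $5,332.73
Interest = A − P = $5,332.73 − $4,000.00 = $1,332.73

Interest = A - P = $1,332.73


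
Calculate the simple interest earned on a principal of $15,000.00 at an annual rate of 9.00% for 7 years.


Simple interest formula: I = P × r × t
I = $15,000.00 × 0.09 × 7
I = $9,450.00

I = P × r × t = $9,450.00


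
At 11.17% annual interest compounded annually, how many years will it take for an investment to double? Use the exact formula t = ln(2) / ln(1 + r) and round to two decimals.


Doubling condition: (1 + r)^t = 2
Take ln of both sides: t × ln(1 + r) = ln(2)
t = ln(2) / ln(1 + r)
t = 0.693147 / 0.105890
t = 6.55

t = ln(2) / ln(1 + r) = 6.55 years


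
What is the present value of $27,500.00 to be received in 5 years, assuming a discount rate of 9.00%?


Present value formula: PV = FV / (1 + r)^t
PV = $27,500.00 / (1 + 0.09)^5
PV = $27,500.00 / 1.538624
PV = $17,873.11

PV = FV / (1 + r)^t = $17,873.11


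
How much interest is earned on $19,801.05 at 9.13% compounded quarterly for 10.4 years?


Compound interest earned = final amount − principal.
A = P(1 + r/n)^(nt) = $19,801.05 × (1 + 0.0913/4)^(4 × 10.4) = $50,631.84
Interest = A − P = $50,631.84 − $19,801.05 = $30,830.79

Interest = A - P = $30,830.79


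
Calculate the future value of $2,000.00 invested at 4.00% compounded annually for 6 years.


Compound interest formula: A = P(1 + r/n)^(nt)
A = $2,000.00 × (1 + 0.04/1)^(1 × 6)
Growth factor: (1 + 0.04/1)^6 = 1.265319
A = $2,000.00 × 1.265319
A = $2,530.64

A = P(1 + r/n)^(nt) = $2,530.64


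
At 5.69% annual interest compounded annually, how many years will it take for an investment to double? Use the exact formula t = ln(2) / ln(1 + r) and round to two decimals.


Doubling condition: (1 + r)^t = 2
Take ln of both sides: t × ln(1 + r) = ln(2)
t = ln(2) / ln(1 + r)
t = 0.693147 / 0.055340
t = 12.53

t = ln(2) / ln(1 + r) = 12.53 years


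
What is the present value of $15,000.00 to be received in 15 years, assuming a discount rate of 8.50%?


Present value formula: PV = FV / (1 + r)^t
PV = $15,000.00 / (1 + 0.085)^15
PV = $15,000.00 / 3.399743
PV = $4,412.10

PV = FV / (1 + r)^t = $4,412.10


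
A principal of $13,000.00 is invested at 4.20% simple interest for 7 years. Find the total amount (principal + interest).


Total amount formula: A = P(1 + rt) = P + P·r·t
Interest: I = P × r × t = $13,000.00 × 0.042 × 7 = $3,822.00
A = P + I = $13,000.00 + $3,822.00 = $16,822.00

A = P + I = P(1 + rt) = $16,822.00


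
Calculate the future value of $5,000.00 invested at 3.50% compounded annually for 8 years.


Compound interest formula: A = P(1 + r/n)^(nt)
A = $5,000.00 × (1 + 0.035/1)^(1 × 8)
Growth factor: (1 + 0.035/1)^8 = 1.31680904
A = $5,000.00 × 1.31680904
A = $6,584.05

A = P(1 + r/n)^(nt) = $6,584.05


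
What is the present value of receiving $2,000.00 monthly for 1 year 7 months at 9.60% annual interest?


Present value of an ordinary annuity: PV = PMT × (1 − (1 + r)^(−n)) / r
Monthly rate r = 0.096/12 = 0.008, n = 19
PV = $2,000.00 × (1 − (1 + 0.096/12)^(−19)) / (0.096/12)
PV = $2,000.00 × 17.561508
PV = $35,123.02

PV = PMT × (1-(1+r)^(-n))/r = $35,123.02


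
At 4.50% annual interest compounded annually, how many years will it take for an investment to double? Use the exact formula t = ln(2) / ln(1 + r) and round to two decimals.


Doubling condition: (1 + r)^t = 2
Take ln of both sides: t × ln(1 + r) = ln(2)
t = ln(2) / ln(1 + r)
t = 0.693147 / 0.044017
t = 15.75

t = ln(2) / ln(1 + r) = 15.75 years


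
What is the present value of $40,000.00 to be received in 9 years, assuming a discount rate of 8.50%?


Present value formula: PV = FV / (1 + r)^t
PV = $40,000.00 / (1 + 0.085)^9
PV = $40,000.00 / 2.0838557
PV = $19,195.19

PV = FV / (1 + r)^t = $19,195.19


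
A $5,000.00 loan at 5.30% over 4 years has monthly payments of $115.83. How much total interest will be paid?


Total paid over the life of the loan = PMT × n.
Total paid = $115.83 × 48 = $5,559.84
Total interest = total paid − principal = $5,559.84 − $5,000.00 = $559.84

Total interest = (PMT × n) - PV = $559.84


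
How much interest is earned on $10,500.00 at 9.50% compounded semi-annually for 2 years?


Compound interest earned = final amount − principal.
A = P(1 + r/n)^(nt) = $10,500.00 × (1 + 0.095/2)^(2 × 2) = $12,641.70
Interest = A − P = $12,641.70 − $10,500.00 = $2,141.70

Interest = A - P = $2,141.70


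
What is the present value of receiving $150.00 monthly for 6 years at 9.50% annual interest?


Present value of an ordinary annuity: PV = PMT × (1 − (1 + r)^(−n)) / r
Monthly rate r = 0.095/12 ≈ 0.00791667, n = 72
PV = $150.00 × (1 − (1 + 0.095/12)^(−72)) / (0.095/12)
PV = $150.00 × 54.720488
PV = $8,208.07

PV = PMT × (1-(1+r)^(-n))/r = $8,208.07


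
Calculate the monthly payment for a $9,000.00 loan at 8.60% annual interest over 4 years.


Loan payment formula: PMT = PV × r / (1 − (1 + r)^(−n))
Monthly rate r = 0.086/12 ≈ 0.00716667, n = 48 months
Denominator: 1 − (1 + 0.086/12)^(−48) = 0.290201
PMT = $9,000.00 × (0.086/12) / 0.290201
PMT = $222.26 per month

PMT = PV × r / (1-(1+r)^(-n)) = $222.26/month


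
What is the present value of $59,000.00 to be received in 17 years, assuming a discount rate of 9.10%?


Present value formula: PV = FV / (1 + r)^t
PV = $59,000.00 / (1 + 0.091)^17
PV = $59,000.00 / 4.395626
PV = $13,422.43

PV = FV / (1 + r)^t = $13,422.43


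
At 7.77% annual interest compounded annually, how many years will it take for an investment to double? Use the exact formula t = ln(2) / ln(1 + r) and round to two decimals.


Doubling condition: (1 + r)^t = 2
Take ln of both sides: t × ln(1 + r) = ln(2)
t = ln(2) / ln(1 + r)
t = 0.693147 / 0.074829
t = 9.26

t = ln(2) / ln(1 + r) = 9.26 years


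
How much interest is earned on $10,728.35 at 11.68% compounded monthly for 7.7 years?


Compound interest earned = final amount − principal.
A = P(1 + r/n)^(nt) = $10,728.35 × (1 + 0.1168/12)^(12 × 7.7) = $26,256.17
Interest = A − P = $26,256.17 − $10,728.35 = $15,527.82

Interest = A - P = $15,527.82


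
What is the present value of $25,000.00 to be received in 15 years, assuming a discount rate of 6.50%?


Present value formula: PV = FV / (1 + r)^t
PV = $25,000.00 / (1 + 0.065)^15
PV = $25,000.00 / 2.571841
PV = $9,720.66

PV = FV / (1 + r)^t = $9,720.66


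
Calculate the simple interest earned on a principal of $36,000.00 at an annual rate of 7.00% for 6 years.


Simple interest formula: I = P × r × t
I = $36,000.00 × 0.07 × 6
I = $15,120.00

I = P × r × t = $15,120.00


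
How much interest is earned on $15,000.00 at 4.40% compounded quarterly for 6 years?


Compound interest earned = final amount − principal.
A = P(1 + r/n)^(nt) = $15,000.00 × (1 + 0.044/4)^(4 × 6) = $19,503.79
Interest = A − P = $19,503.79 − $15,000.00 = $4,503.79

Interest = A - P = $4,503.79


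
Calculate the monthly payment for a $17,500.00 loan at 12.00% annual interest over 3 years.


Loan payment formula: PMT = PV × r / (1 − (1 + r)^(−n))
Monthly rate r = 0.12/12 = 0.01, n = 36 months
Denominator: 1 − (1 + 0.12/12)^(−36) = 0.301075
PMT = $17,500.00 × (0.12/12) / 0.301075
PMT = $581.25 per month

PMT = PV × r / (1-(1+r)^(-n)) = $581.25/month


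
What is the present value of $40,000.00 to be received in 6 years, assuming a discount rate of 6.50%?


Present value formula: PV = FV / (1 + r)^t
PV = $40,000.00 / (1 + 0.065)^6
PV = $40,000.00 / 1.4591423
PV = $27,413.36

PV = FV / (1 + r)^t = $27,413.36


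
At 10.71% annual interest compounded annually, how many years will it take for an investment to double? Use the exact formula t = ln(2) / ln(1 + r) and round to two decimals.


Doubling condition: (1 + r)^t = 2
Take ln of both sides: t × ln(1 + r) = ln(2)
t = ln(2) / ln(1 + r)
t = 0.693147 / 0.101744
t = 6.81

t = ln(2) / ln(1 + r) = 6.81 years


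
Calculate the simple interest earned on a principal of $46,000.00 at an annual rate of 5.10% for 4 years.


Simple interest formula: I = P × r × t
I = $46,000.00 × 0.051 × 4
I = $9,384.00

I = P × r × t = $9,384.00


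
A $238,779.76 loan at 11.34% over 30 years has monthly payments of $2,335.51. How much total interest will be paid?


Total paid over the life of the loan = PMT × n.
Total paid = $2,335.51 × 360 = $840,783.60
Total interest = total paid − principal = $840,783.60 − $238,779.76 = $602,003.84

Total interest = (PMT × n) - PV = $602,003.84


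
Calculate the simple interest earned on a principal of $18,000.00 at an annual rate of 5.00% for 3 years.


Simple interest formula: I = P × r × t
I = $18,000.00 × 0.05 × 3
I = $2,700.00

I = P × r × t = $2,700.00


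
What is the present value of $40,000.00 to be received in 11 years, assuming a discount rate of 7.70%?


Present value formula: PV = FV / (1 + r)^t
PV = $40,000.00 / (1 + 0.077)^11
PV = $40,000.00 / 2.261376
PV = $17,688.35

PV = FV / (1 + r)^t = $17,688.35


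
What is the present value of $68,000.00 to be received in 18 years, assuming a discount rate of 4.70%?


Present value formula: PV = FV / (1 + r)^t
PV = $68,000.00 / (1 + 0.047)^18
PV = $68,000.00 / 2.285811
PV = $29,748.74

PV = FV / (1 + r)^t = $29,748.74


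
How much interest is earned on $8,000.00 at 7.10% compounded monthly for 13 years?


Compound interest earned = final amount − principal.
A = P(1 + r/n)^(nt) = $8,000.00 × (1 + 0.071/12)^(12 × 13) = $20,079.95
Interest = A − P = $20,079.95 − $8,000.00 = $12,079.95

Interest = A - P = $12,079.95


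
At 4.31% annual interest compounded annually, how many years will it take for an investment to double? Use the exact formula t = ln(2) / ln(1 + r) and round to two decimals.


Doubling condition: (1 + r)^t = 2
Take ln of both sides: t × ln(1 + r) = ln(2)
t = ln(2) / ln(1 + r)
t = 0.693147 / 0.042197
t = 16.43

t = ln(2) / ln(1 + r) = 16.43 years


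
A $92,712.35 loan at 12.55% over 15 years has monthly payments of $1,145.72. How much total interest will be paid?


Total paid over the life of the loan = PMT × n.
Total paid = $1,145.72 × 180 = $206,229.60
Total interest = total paid − principal = $206,229.60 − $92,712.35 = $113,517.25

Total interest = (PMT × n) - PV = $113,517.25


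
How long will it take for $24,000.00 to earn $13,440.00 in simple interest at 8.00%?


Rearrange the simple interest formula for t:
I = P × r × t  ⇒  t = I / (P × r)
t = $13,440.00 / ($24,000.00 × 0.08)
t = 7

t = I/(P×r) = 7 years


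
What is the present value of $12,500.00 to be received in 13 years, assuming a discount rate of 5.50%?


Present value formula: PV = FV / (1 + r)^t
PV = $12,500.00 / (1 + 0.055)^13
PV = $12,500.00 / 2.005774
PV = $6,232.01

PV = FV / (1 + r)^t = $6,232.01


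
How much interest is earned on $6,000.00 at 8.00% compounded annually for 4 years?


Compound interest earned = final amount − principal.
A = P(1 + r/n)^(nt) = $6,000.00 × (1 + 0.08/1)^(1 × 4) = $8,162.93
Interest = A − P = $8,162.93 − $6,000.00 = $2,162.93

Interest = A - P = $2,162.93


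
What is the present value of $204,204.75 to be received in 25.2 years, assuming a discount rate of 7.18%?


Present value formula: PV = FV / (1 + r)^t
PV = $204,204.75 / (1 + 0.0718)^25.2
PV = $204,204.75 / 5.739401
PV = $35,579.45

PV = FV / (1 + r)^t = $35,579.45


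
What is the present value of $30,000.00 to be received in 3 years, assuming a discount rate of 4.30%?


Present value formula: PV = FV / (1 + r)^t
PV = $30,000.00 / (1 + 0.043)^3
PV = $30,000.00 / 1.1346265
PV = $26,440.42

PV = FV / (1 + r)^t = $26,440.42


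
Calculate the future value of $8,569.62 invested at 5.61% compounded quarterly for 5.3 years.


Compound interest formula: A = P(1 + r/n)^(nt)
A = $8,569.62 × (1 + 0.0561/4)^(4 × 5.3)
Growth factor: (1 + 0.0561/4)^21.2 = 1.343481
A = $8,569.62 × 1.343481
A = $11,513.12

A = P(1 + r/n)^(nt) = $11,513.12


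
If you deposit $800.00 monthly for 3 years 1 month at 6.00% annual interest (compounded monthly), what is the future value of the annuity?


Future value of an ordinary annuity: FV = PMT × ((1 + r)^n − 1) / r
Monthly rate r = 0.06/12 = 0.005, n = 37
FV = $800.00 × ((1 + 0.06/12)^37 − 1) / (0.06/12)
FV = $800.00 × 40.532785
FV = $32,426.23

FV = PMT × ((1+r)^n - 1)/r = $32,426.23


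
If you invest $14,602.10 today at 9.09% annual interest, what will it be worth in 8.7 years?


Future value formula: FV = PV × (1 + r)^t
FV = $14,602.10 × (1 + 0.0909)^8.7
FV = $14,602.10 × 2.1317143
FV = $31,127.51

FV = PV × (1 + r)^t = $31,127.51


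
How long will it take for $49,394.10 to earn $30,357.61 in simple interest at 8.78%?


Rearrange the simple interest formula for t:
I = P × r × t  ⇒  t = I / (P × r)
t = $30,357.61 / ($49,394.10 × 0.0878)
t = 7

t = I/(P×r) = 7 years


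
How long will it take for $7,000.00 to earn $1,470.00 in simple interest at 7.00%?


Rearrange the simple interest formula for t:
I = P × r × t  ⇒  t = I / (P × r)
t = $1,470.00 / ($7,000.00 × 0.07)
t = 3

t = I/(P×r) = 3 years


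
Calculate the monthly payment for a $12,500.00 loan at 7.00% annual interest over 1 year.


Loan payment formula: PMT = PV × r / (1 − (1 + r)^(−n))
Monthly rate r = 0.07/12 ≈ 0.00583333, n = 12 months
Denominator: 1 − (1 + 0.07/12)^(−12) = 0.067417
PMT = $12,500.00 × (0.07/12) / 0.067417
PMT = $1,081.58 per month

PMT = PV × r / (1-(1+r)^(-n)) = $1,081.58/month


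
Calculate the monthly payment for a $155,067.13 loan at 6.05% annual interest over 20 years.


Loan payment formula: PMT = PV × r / (1 − (1 + r)^(−n))
Monthly rate r = 0.0605/12 ≈ 0.00504167, n = 240 months
Denominator: 1 − (1 + 0.0605/12)^(−240) = 0.700895
PMT = $155,067.13 × (0.0605/12) / 0.700895
PMT = $1,115.43 per month

PMT = PV × r / (1-(1+r)^(-n)) = $1,115.43/month


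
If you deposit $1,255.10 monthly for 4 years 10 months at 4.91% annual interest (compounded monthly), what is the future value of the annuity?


Future value of an ordinary annuity: FV = PMT × ((1 + r)^n − 1) / r
Monthly rate r = 0.0491/12 ≈ 0.00409167, n = 58
FV = $1,255.10 × ((1 + 0.0491/12)^58 − 1) / (0.0491/12)
FV = $1,255.10 × 65.310503
FV = $81,971.21

FV = PMT × ((1+r)^n - 1)/r = $81,971.21


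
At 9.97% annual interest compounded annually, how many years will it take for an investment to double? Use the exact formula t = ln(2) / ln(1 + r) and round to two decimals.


Doubling condition: (1 + r)^t = 2
Take ln of both sides: t × ln(1 + r) = ln(2)
t = ln(2) / ln(1 + r)
t = 0.693147 / 0.095037
t = 7.29

t = ln(2) / ln(1 + r) = 7.29 years


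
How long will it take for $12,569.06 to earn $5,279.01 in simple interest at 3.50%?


Rearrange the simple interest formula for t:
I = P × r × t  ⇒  t = I / (P × r)
t = $5,279.01 / ($12,569.06 × 0.035)
t = 12

t = I/(P×r) = 12 years


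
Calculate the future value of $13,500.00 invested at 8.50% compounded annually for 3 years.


Compound interest formula: A = P(1 + r/n)^(nt)
A = $13,500.00 × (1 + 0.085/1)^(1 × 3)
Growth factor: (1 + 0.085/1)^3 = 1.277289
A = $13,500.00 × 1.277289
A = $17,243.40

A = P(1 + r/n)^(nt) = $17,243.40


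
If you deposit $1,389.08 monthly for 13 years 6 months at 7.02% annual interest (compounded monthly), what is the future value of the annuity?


Future value of an ordinary annuity: FV = PMT × ((1 + r)^n − 1) / r
Monthly rate r = 0.0702/12 = 0.00585, n = 162
FV = $1,389.08 × ((1 + 0.0702/12)^162 − 1) / (0.0702/12)
FV = $1,389.08 × 268.830047
FV = $373,426.44

FV = PMT × ((1+r)^n - 1)/r = $373,426.44


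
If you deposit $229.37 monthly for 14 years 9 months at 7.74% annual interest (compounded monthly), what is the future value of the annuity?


Future value of an ordinary annuity: FV = PMT × ((1 + r)^n − 1) / r
Monthly rate r = 0.0774/12 = 0.00645, n = 177
FV = $229.37 × ((1 + 0.0774/12)^177 − 1) / (0.0774/12)
FV = $229.37 × 328.755185
FV = $75,406.58

FV = PMT × ((1+r)^n - 1)/r = $75,406.58


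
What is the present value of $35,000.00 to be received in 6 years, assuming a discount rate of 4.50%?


Present value formula: PV = FV / (1 + r)^t
PV = $35,000.00 / (1 + 0.045)^6
PV = $35,000.00 / 1.302260
PV = $26,876.35

PV = FV / (1 + r)^t = $26,876.35


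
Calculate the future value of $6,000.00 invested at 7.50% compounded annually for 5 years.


Compound interest formula: A = P(1 + r/n)^(nt)
A = $6,000.00 × (1 + 0.075/1)^(1 × 5)
Growth factor: (1 + 0.075/1)^5 = 1.4356293
A = $6,000.00 × 1.4356293
A = $8,613.78

A = P(1 + r/n)^(nt) = $8,613.78


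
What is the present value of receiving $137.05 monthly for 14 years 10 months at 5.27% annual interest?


Present value of an ordinary annuity: PV = PMT × (1 − (1 + r)^(−n)) / r
Monthly rate r = 0.0527/12 ≈ 0.00439167, n = 178
PV = $137.05 × (1 − (1 + 0.0527/12)^(−178)) / (0.0527/12)
PV = $137.05 × 123.323648
PV = $16,901.51

PV = PMT × (1-(1+r)^(-n))/r = $16,901.51


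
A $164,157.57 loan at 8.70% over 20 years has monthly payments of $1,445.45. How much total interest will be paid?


Total paid over the life of the loan = PMT × n.
Total paid = $1,445.45 × 240 = $346,908.00
Total interest = total paid − principal = $346,908.00 − $164,157.57 = $182,750.43

Total interest = (PMT × n) - PV = $182,750.43


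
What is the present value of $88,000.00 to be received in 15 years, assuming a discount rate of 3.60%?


Present value formula: PV = FV / (1 + r)^t
PV = $88,000.00 / (1 + 0.036)^15
PV = $88,000.00 / 1.6997942
PV = $51,770.97

PV = FV / (1 + r)^t = $51,770.97


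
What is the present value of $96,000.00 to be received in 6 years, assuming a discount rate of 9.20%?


Present value formula: PV = FV / (1 + r)^t
PV = $96,000.00 / (1 + 0.092)^6
PV = $96,000.00 / 1.6956485
PV = $56,615.51

PV = FV / (1 + r)^t = $56,615.51


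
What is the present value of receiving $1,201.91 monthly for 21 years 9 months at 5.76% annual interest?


Present value of an ordinary annuity: PV = PMT × (1 − (1 + r)^(−n)) / r
Monthly rate r = 0.0576/12 = 0.0048, n = 261
PV = $1,201.91 × (1 − (1 + 0.0576/12)^(−261)) / (0.0576/12)
PV = $1,201.91 × 148.633066
PV = $178,643.57

PV = PMT × (1-(1+r)^(-n))/r = $178,643.57


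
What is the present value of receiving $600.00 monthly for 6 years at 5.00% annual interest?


Present value of an ordinary annuity: PV = PMT × (1 − (1 + r)^(−n)) / r
Monthly rate r = 0.05/12 ≈ 0.00416667, n = 72
PV = $600.00 × (1 − (1 + 0.05/12)^(−72)) / (0.05/12)
PV = $600.00 × 62.092777
PV = $37,255.67

PV = PMT × (1-(1+r)^(-n))/r = $37,255.67


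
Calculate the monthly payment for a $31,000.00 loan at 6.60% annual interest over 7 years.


Loan payment formula: PMT = PV × r / (1 − (1 + r)^(−n))
Monthly rate r = 0.066/12 = 0.0055, n = 84 months
Denominator: 1 − (1 + 0.066/12)^(−84) = 0.369180
PMT = $31,000.00 × (0.066/12) / 0.369180
PMT = $461.83 per month

PMT = PV × r / (1-(1+r)^(-n)) = $461.83/month


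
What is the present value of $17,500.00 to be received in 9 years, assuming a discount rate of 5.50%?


Present value formula: PV = FV / (1 + r)^t
PV = $17,500.00 / (1 + 0.055)^9
PV = $17,500.00 / 1.619094
PV = $10,808.51

PV = FV / (1 + r)^t = $10,808.51


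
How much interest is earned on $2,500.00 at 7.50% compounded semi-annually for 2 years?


Compound interest earned = final amount − principal.
A = P(1 + r/n)^(nt) = $2,500.00 × (1 + 0.075/2)^(2 × 2) = $2,896.63
Interest = A − P = $2,896.63 − $2,500.00 = $396.63

Interest = A - P = $396.63


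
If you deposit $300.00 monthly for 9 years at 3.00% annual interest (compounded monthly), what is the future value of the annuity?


Future value of an ordinary annuity: FV = PMT × ((1 + r)^n − 1) / r
Monthly rate r = 0.03/12 = 0.0025, n = 108
FV = $300.00 × ((1 + 0.03/12)^108 − 1) / (0.03/12)
FV = $300.00 × 123.809259
FV = $37,142.78

FV = PMT × ((1+r)^n - 1)/r = $37,142.78


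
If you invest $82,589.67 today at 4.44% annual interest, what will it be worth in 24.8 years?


Future value formula: FV = PV × (1 + r)^t
FV = $82,589.67 × (1 + 0.0444)^24.8
FV = $82,589.67 × 2.93696118
FV = $242,562.65

FV = PV × (1 + r)^t = $242,562.65


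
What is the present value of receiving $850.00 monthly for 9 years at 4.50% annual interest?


Present value of an ordinary annuity: PV = PMT × (1 − (1 + r)^(−n)) / r
Monthly rate r = 0.045/12 = 0.00375, n = 108
PV = $850.00 × (1 − (1 + 0.045/12)^(−108)) / (0.045/12)
PV = $850.00 × 88.671407
PV = $75,370.70

PV = PMT × (1-(1+r)^(-n))/r = $75,370.70


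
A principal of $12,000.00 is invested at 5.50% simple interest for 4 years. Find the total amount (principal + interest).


Total amount formula: A = P(1 + rt) = P + P·r·t
Interest: I = P × r × t = $12,000.00 × 0.055 × 4 = $2,640.00
A = P + I = $12,000.00 + $2,640.00 = $14,640.00

A = P + I = P(1 + rt) = $14,640.00


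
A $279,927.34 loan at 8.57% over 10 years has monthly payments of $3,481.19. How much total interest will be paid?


Total paid over the life of the loan = PMT × n.
Total paid = $3,481.19 × 120 = $417,742.80
Total interest = total paid − principal = $417,742.80 − $279,927.34 = $137,815.46

Total interest = (PMT × n) - PV = $137,815.46


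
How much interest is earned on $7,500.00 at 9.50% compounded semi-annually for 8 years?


Compound interest earned = final amount − principal.
A = P(1 + r/n)^(nt) = $7,500.00 × (1 + 0.095/2)^(2 × 8) = $15,758.90
Interest = A − P = $15,758.90 − $7,500.00 = $8,258.90

Interest = A - P = $8,258.90


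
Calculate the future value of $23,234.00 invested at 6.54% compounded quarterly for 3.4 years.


Compound interest formula: A = P(1 + r/n)^(nt)
A = $23,234.00 × (1 + 0.0654/4)^(4 × 3.4)
Growth factor: (1 + 0.0654/4)^13.6 = 1.246777
A = $23,234.00 × 1.246777
A = $28,967.62

A = P(1 + r/n)^(nt) = $28,967.62


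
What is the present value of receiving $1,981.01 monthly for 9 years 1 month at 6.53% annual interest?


Present value of an ordinary annuity: PV = PMT × (1 − (1 + r)^(−n)) / r
Monthly rate r = 0.0653/12 ≈ 0.00544167, n = 109
PV = $1,981.01 × (1 − (1 + 0.0653/12)^(−109)) / (0.0653/12)
PV = $1,981.01 × 82.056149
PV = $162,554.05

PV = PMT × (1-(1+r)^(-n))/r = $162,554.05


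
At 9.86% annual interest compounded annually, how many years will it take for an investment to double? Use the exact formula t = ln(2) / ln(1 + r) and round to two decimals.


Doubling condition: (1 + r)^t = 2
Take ln of both sides: t × ln(1 + r) = ln(2)
t = ln(2) / ln(1 + r)
t = 0.693147 / 0.094037
t = 7.37

t = ln(2) / ln(1 + r) = 7.37 years


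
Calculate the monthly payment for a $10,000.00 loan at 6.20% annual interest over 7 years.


Loan payment formula: PMT = PV × r / (1 − (1 + r)^(−n))
Monthly rate r = 0.062/12 ≈ 0.00516667, n = 84 months
Denominator: 1 − (1 + 0.062/12)^(−84) = 0.351363
PMT = $10,000.00 × (0.062/12) / 0.351363
PMT = $147.05 per month

PMT = PV × r / (1-(1+r)^(-n)) = $147.05/month


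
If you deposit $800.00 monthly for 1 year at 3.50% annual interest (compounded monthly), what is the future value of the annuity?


Future value of an ordinary annuity: FV = PMT × ((1 + r)^n − 1) / r
Monthly rate r = 0.035/12 ≈ 0.00291667, n = 12
FV = $800.00 × ((1 + 0.035/12)^12 − 1) / (0.035/12)
FV = $800.00 × 12.194384
FV = $9,755.51

FV = PMT × ((1+r)^n - 1)/r = $9,755.51


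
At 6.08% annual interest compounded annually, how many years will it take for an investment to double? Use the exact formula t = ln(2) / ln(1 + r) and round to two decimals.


Doubling condition: (1 + r)^t = 2
Take ln of both sides: t × ln(1 + r) = ln(2)
t = ln(2) / ln(1 + r)
t = 0.693147 / 0.059023
t = 11.74

t = ln(2) / ln(1 + r) = 11.74 years


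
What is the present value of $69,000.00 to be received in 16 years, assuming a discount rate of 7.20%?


Present value formula: PV = FV / (1 + r)^t
PV = $69,000.00 / (1 + 0.072)^16
PV = $69,000.00 / 3.0417013
PV = $22,684.67

PV = FV / (1 + r)^t = $22,684.67


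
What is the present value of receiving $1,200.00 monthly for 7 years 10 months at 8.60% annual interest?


Present value of an ordinary annuity: PV = PMT × (1 − (1 + r)^(−n)) / r
Monthly rate r = 0.086/12 ≈ 0.00716667, n = 94
PV = $1,200.00 × (1 − (1 + 0.086/12)^(−94)) / (0.086/12)
PV = $1,200.00 × 68.223893
PV = $81,868.67

PV = PMT × (1-(1+r)^(-n))/r = $81,868.67


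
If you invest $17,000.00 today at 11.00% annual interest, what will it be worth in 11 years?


Future value formula: FV = PV × (1 + r)^t
FV = $17,000.00 × (1 + 0.11)^11
FV = $17,000.00 × 3.151757
FV = $53,579.87

FV = PV × (1 + r)^t = $53,579.87


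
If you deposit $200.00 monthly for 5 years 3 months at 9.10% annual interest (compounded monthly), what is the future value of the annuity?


Future value of an ordinary annuity: FV = PMT × ((1 + r)^n − 1) / r
Monthly rate r = 0.091/12 ≈ 0.00758333, n = 63
FV = $200.00 × ((1 + 0.091/12)^63 − 1) / (0.091/12)
FV = $200.00 × 80.378734
FV = $16,075.75

FV = PMT × ((1+r)^n - 1)/r = $16,075.75


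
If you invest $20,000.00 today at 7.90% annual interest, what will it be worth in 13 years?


Future value formula: FV = PV × (1 + r)^t
FV = $20,000.00 × (1 + 0.079)^13
FV = $20,000.00 × 2.687069
FV = $53,741.38

FV = PV × (1 + r)^t = $53,741.38


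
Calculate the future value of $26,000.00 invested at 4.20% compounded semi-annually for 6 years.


Compound interest formula: A = P(1 + r/n)^(nt)
A = $26,000.00 × (1 + 0.042/2)^(2 × 6)
Growth factor: (1 + 0.042/2)^12 = 1.283243
A = $26,000.00 × 1.283243
A = $33,364.32

A = P(1 + r/n)^(nt) = $33,364.32


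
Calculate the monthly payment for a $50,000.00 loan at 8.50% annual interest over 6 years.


Loan payment formula: PMT = PV × r / (1 − (1 + r)^(−n))
Monthly rate r = 0.085/12 ≈ 0.00708333, n = 72 months
Denominator: 1 − (1 + 0.085/12)^(−72) = 0.398424
PMT = $50,000.00 × (0.085/12) / 0.398424
PMT = $888.92 per month

PMT = PV × r / (1-(1+r)^(-n)) = $888.92/month


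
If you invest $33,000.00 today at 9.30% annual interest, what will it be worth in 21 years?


Future value formula: FV = PV × (1 + r)^t
FV = $33,000.00 × (1 + 0.093)^21
FV = $33,000.00 × 6.4717749
FV = $213,568.57

FV = PV × (1 + r)^t = $213,568.57


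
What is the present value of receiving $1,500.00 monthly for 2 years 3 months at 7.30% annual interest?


Present value of an ordinary annuity: PV = PMT × (1 − (1 + r)^(−n)) / r
Monthly rate r = 0.073/12 ≈ 0.00608333, n = 27
PV = $1,500.00 × (1 − (1 + 0.073/12)^(−27)) / (0.073/12)
PV = $1,500.00 × 24.829779
PV = $37,244.67

PV = PMT × (1-(1+r)^(-n))/r = $37,244.67


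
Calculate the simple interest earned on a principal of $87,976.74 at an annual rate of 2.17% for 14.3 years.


Simple interest formula: I = P × r × t
I = $87,976.74 × 0.0217 × 14.3
I = $27,300.06

I = P × r × t = $27,300.06


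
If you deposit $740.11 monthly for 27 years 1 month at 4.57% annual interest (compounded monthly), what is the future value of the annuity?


Future value of an ordinary annuity: FV = PMT × ((1 + r)^n − 1) / r
Monthly rate r = 0.0457/12 ≈ 0.00380833, n = 325
FV = $740.11 × ((1 + 0.0457/12)^325 − 1) / (0.0457/12)
FV = $740.11 × 640.597274
FV = $474,112.45

FV = PMT × ((1+r)^n - 1)/r = $474,112.45


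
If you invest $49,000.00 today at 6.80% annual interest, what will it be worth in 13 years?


Future value formula: FV = PV × (1 + r)^t
FV = $49,000.00 × (1 + 0.068)^13
FV = $49,000.00 × 2.3519403
FV = $115,245.07

FV = PV × (1 + r)^t = $115,245.07


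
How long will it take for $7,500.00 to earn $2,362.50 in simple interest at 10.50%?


Rearrange the simple interest formula for t:
I = P × r × t  ⇒  t = I / (P × r)
t = $2,362.50 / ($7,500.00 × 0.105)
t = 3

t = I/(P×r) = 3 years


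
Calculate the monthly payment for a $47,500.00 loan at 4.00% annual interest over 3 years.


Loan payment formula: PMT = PV × r / (1 − (1 + r)^(−n))
Monthly rate r = 0.04/12 ≈ 0.00333333, n = 36 months
Denominator: 1 − (1 + 0.04/12)^(−36) = 0.1129026
PMT = $47,500.00 × (0.04/12) / 0.1129026
PMT = $1,402.39 per month

PMT = PV × r / (1-(1+r)^(-n)) = $1,402.39/month


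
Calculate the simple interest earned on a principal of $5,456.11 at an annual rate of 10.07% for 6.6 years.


Simple interest formula: I = P × r × t
I = $5,456.11 × 0.1007 × 6.6
I = $3,626.24

I = P × r × t = $3,626.24


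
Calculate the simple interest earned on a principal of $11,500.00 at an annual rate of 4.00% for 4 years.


Simple interest formula: I = P × r × t
I = $11,500.00 × 0.04 × 4
I = $1,840.00

I = P × r × t = $1,840.00


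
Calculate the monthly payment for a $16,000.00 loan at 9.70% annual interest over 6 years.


Loan payment formula: PMT = PV × r / (1 − (1 + r)^(−n))
Monthly rate r = 0.097/12 ≈ 0.00808333, n = 72 months
Denominator: 1 − (1 + 0.097/12)^(−72) = 0.439911
PMT = $16,000.00 × (0.097/12) / 0.439911
PMT = $294.00 per month

PMT = PV × r / (1-(1+r)^(-n)) = $294.00/month


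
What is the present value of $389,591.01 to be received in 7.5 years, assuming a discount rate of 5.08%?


Present value formula: PV = FV / (1 + r)^t
PV = $389,591.01 / (1 + 0.0508)^7.5
PV = $389,591.01 / 1.45010844
PV = $268,663.36

PV = FV / (1 + r)^t = $268,663.36


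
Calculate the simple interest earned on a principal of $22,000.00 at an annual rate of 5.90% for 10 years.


Simple interest formula: I = P × r × t
I = $22,000.00 × 0.059 × 10
I = $12,980.00

I = P × r × t = $12,980.00


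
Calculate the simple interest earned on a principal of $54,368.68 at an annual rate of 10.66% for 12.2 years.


Simple interest formula: I = P × r × t
I = $54,368.68 × 0.1066 × 12.2
I = $70,707.56

I = P × r × t = $70,707.56


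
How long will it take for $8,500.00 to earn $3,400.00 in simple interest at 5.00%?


Rearrange the simple interest formula for t:
I = P × r × t  ⇒  t = I / (P × r)
t = $3,400.00 / ($8,500.00 × 0.05)
t = 8

t = I/(P×r) = 8 years


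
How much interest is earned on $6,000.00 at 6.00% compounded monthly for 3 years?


Compound interest earned = final amount − principal.
A = P(1 + r/n)^(nt) = $6,000.00 × (1 + 0.06/12)^(12 × 3) = $7,180.08
Interest = A − P = $7,180.08 − $6,000.00 = $1,180.08

Interest = A - P = $1,180.08


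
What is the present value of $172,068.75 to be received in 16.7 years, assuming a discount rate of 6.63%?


Present value formula: PV = FV / (1 + r)^t
PV = $172,068.75 / (1 + 0.0663)^16.7
PV = $172,068.75 / 2.921367
PV = $58,900.08

PV = FV / (1 + r)^t = $58,900.08


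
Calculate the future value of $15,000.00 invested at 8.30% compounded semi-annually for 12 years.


Compound interest formula: A = P(1 + r/n)^(nt)
A = $15,000.00 × (1 + 0.083/2)^(2 × 12)
Growth factor: (1 + 0.083/2)^24 = 2.6535213
A = $15,000.00 × 2.6535213
A = $39,802.82

A = P(1 + r/n)^(nt) = $39,802.82


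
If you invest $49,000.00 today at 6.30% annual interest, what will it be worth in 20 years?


Future value formula: FV = PV × (1 + r)^t
FV = $49,000.00 × (1 + 0.063)^20
FV = $49,000.00 × 3.3936363
FV = $166,288.18

FV = PV × (1 + r)^t = $166,288.18


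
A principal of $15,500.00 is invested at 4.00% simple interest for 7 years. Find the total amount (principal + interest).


Total amount formula: A = P(1 + rt) = P + P·r·t
Interest: I = P × r × t = $15,500.00 × 0.04 × 7 = $4,340.00
A = P + I = $15,500.00 + $4,340.00 = $19,840.00

A = P + I = P(1 + rt) = $19,840.00


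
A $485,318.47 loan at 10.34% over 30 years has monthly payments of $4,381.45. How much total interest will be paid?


Total paid over the life of the loan = PMT × n.
Total paid = $4,381.45 × 360 = $1,577,322.00
Total interest = total paid − principal = $1,577,322.00 − $485,318.47 = $1,092,003.53

Total interest = (PMT × n) - PV = $1,092,003.53


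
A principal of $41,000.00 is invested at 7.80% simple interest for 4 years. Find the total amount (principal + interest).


Total amount formula: A = P(1 + rt) = P + P·r·t
Interest: I = P × r × t = $41,000.00 × 0.078 × 4 = $12,792.00
A = P + I = $41,000.00 + $12,792.00 = $53,792.00

A = P + I = P(1 + rt) = $53,792.00


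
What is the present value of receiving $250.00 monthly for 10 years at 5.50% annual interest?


Present value of an ordinary annuity: PV = PMT × (1 − (1 + r)^(−n)) / r
Monthly rate r = 0.055/12 ≈ 0.00458333, n = 120
PV = $250.00 × (1 − (1 + 0.055/12)^(−120)) / (0.055/12)
PV = $250.00 × 92.143582
PV = $23,035.90

PV = PMT × (1-(1+r)^(-n))/r = $23,035.90


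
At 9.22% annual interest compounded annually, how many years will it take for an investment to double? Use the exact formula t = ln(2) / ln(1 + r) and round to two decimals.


Doubling condition: (1 + r)^t = 2
Take ln of both sides: t × ln(1 + r) = ln(2)
t = ln(2) / ln(1 + r)
t = 0.693147 / 0.088194
t = 7.86

t = ln(2) / ln(1 + r) = 7.86 years


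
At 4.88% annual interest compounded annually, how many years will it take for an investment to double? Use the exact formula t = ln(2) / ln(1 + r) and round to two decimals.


Doubling condition: (1 + r)^t = 2
Take ln of both sides: t × ln(1 + r) = ln(2)
t = ln(2) / ln(1 + r)
t = 0.693147 / 0.047647
t = 14.55

t = ln(2) / ln(1 + r) = 14.55 years


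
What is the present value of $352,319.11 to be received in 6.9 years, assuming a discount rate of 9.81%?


Present value formula: PV = FV / (1 + r)^t
PV = $352,319.11 / (1 + 0.0981)^6.9
PV = $352,319.11 / 1.9073441
PV = $184,717.12

PV = FV / (1 + r)^t = $184,717.12


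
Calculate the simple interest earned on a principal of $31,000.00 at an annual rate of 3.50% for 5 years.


Simple interest formula: I = P × r × t
I = $31,000.00 × 0.035 × 5
I = $5,425.00

I = P × r × t = $5,425.00


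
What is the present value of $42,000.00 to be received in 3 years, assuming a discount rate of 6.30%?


Present value formula: PV = FV / (1 + r)^t
PV = $42,000.00 / (1 + 0.063)^3
PV = $42,000.00 / 1.201157
PV = $34,966.29

PV = FV / (1 + r)^t = $34,966.29


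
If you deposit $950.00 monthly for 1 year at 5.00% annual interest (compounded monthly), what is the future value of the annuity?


Future value of an ordinary annuity: FV = PMT × ((1 + r)^n − 1) / r
Monthly rate r = 0.05/12 ≈ 0.00416667, n = 12
FV = $950.00 × ((1 + 0.05/12)^12 − 1) / (0.05/12)
FV = $950.00 × 12.278855
FV = $11,664.91

FV = PMT × ((1+r)^n - 1)/r = $11,664.91


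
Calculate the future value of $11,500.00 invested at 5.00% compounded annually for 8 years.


Compound interest formula: A = P(1 + r/n)^(nt)
A = $11,500.00 × (1 + 0.05/1)^(1 × 8)
Growth factor: (1 + 0.05/1)^8 = 1.4774554
A = $11,500.00 × 1.4774554
A = $16,990.74

A = P(1 + r/n)^(nt) = $16,990.74


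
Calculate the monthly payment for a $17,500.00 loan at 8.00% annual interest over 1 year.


Loan payment formula: PMT = PV × r / (1 − (1 + r)^(−n))
Monthly rate r = 0.08/12 ≈ 0.00666667, n = 12 months
Denominator: 1 − (1 + 0.08/12)^(−12) = 0.0766385
PMT = $17,500.00 × (0.08/12) / 0.0766385
PMT = $1,522.30 per month

PMT = PV × r / (1-(1+r)^(-n)) = $1,522.30/month


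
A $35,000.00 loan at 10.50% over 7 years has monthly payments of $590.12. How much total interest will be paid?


Total paid over the life of the loan = PMT × n.
Total paid = $590.12 × 84 = $49,570.08
Total interest = total paid − principal = $49,570.08 − $35,000.00 = $14,570.08

Total interest = (PMT × n) - PV = $14,570.08


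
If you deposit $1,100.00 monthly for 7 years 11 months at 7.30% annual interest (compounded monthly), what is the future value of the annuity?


Future value of an ordinary annuity: FV = PMT × ((1 + r)^n − 1) / r
Monthly rate r = 0.073/12 ≈ 0.00608333, n = 95
FV = $1,100.00 × ((1 + 0.073/12)^95 − 1) / (0.073/12)
FV = $1,100.00 × 128.088288
FV = $140,897.12

FV = PMT × ((1+r)^n - 1)/r = $140,897.12


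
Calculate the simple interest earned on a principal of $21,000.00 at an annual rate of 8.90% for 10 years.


Simple interest formula: I = P × r × t
I = $21,000.00 × 0.089 × 10
I = $18,690.00

I = P × r × t = $18,690.00


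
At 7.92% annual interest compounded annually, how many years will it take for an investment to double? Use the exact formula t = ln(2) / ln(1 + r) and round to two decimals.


Doubling condition: (1 + r)^t = 2
Take ln of both sides: t × ln(1 + r) = ln(2)
t = ln(2) / ln(1 + r)
t = 0.693147 / 0.076220
t = 9.09

t = ln(2) / ln(1 + r) = 9.09 years


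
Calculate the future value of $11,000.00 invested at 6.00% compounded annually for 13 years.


Compound interest formula: A = P(1 + r/n)^(nt)
A = $11,000.00 × (1 + 0.06/1)^(1 × 13)
Growth factor: (1 + 0.06/1)^13 = 2.132928
A = $11,000.00 × 2.132928
A = $23,462.21

A = P(1 + r/n)^(nt) = $23,462.21


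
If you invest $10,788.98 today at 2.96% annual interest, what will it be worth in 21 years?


Future value formula: FV = PV × (1 + r)^t
FV = $10,788.98 × (1 + 0.0296)^21
FV = $10,788.98 × 1.845182
FV = $19,907.63

FV = PV × (1 + r)^t = $19,907.63


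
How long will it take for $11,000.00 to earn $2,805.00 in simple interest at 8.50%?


Rearrange the simple interest formula for t:
I = P × r × t  ⇒  t = I / (P × r)
t = $2,805.00 / ($11,000.00 × 0.085)
t = 3

t = I/(P×r) = 3 years


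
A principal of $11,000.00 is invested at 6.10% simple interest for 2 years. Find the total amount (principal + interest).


Total amount formula: A = P(1 + rt) = P + P·r·t
Interest: I = P × r × t = $11,000.00 × 0.061 × 2 = $1,342.00
A = P + I = $11,000.00 + $1,342.00 = $12,342.00

A = P + I = P(1 + rt) = $12,342.00
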